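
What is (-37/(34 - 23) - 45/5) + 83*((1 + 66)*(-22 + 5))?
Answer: -1040043/11 ≈ -94549.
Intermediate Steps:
(-37/(34 - 23) - 45/5) + 83*((1 + 66)*(-22 + 5)) = (-37/11 - 45*⅕) + 83*(67*(-17)) = (-37*1/11 - 9) + 83*(-1139) = (-37/11 - 9) - 94537 = -136/11 - 94537 = -1040043/11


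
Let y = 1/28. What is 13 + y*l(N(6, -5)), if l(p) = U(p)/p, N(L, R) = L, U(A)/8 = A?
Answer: 93/7 ≈ 13.286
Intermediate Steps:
U(A) = 8*A
l(p) = 8 (l(p) = (8*p)/p = 8)
y = 1/28 ≈ 0.035714
13 + y*l(N(6, -5)) = 13 + (1/28)*8 = 13 + 2/7 = 93/7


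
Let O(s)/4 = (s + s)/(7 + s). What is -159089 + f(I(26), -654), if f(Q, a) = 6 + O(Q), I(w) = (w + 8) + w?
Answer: -10658081/67 ≈ -1.5908e+5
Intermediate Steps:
O(s) = 8*s/(7 + s) (O(s) = 4*((s + s)/(7 + s)) = 4*((2*s)/(7 + s)) = 4*(2*s/(7 + s)) = 8*s/(7 + s))
I(w) = 8 + 2*w (I(w) = (8 + w) + w = 8 + 2*w)
f(Q, a) = 6 + 8*Q/(7 + Q)
-159089 + f(I(26), -654) = -159089 + 14*(3 + (8 + 2*26))/(7 + (8 + 2*26)) = -159089 + 14*(3 + (8 + 52))/(7 + (8 + 52)) = -159089 + 14*(3 + 60)/(7 + 60) = -159089 + 14*63/67 = -159089 + 14*(1/67)*63 = -159089 + 882/67 = -10658081/67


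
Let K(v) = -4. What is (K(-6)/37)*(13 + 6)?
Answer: -76/37 ≈ -2.0541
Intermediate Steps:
(K(-6)/37)*(13 + 6) = (-4/37)*(13 + 6) = ((1/37)*(-4))*19 = -4/37*19 = -76/37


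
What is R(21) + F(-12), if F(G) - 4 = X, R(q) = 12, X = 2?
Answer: 18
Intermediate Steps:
F(G) = 6 (F(G) = 4 + 2 = 6)
R(21) + F(-12) = 12 + 6 = 18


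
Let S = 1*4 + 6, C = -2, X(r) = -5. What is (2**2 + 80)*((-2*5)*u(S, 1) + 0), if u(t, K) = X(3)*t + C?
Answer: 43680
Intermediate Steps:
S = 10 (S = 4 + 6 = 10)
u(t, K) = -2 - 5*t (u(t, K) = -5*t - 2 = -2 - 5*t)
(2**2 + 80)*((-2*5)*u(S, 1) + 0) = (2**2 + 80)*((-2*5)*(-2 - 5*10) + 0) = (4 + 80)*(-10*(-2 - 50) + 0) = 84*(-10*(-52) + 0) = 84*(520 + 0) = 84*520 = 43680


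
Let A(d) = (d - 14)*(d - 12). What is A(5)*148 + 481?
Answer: 9805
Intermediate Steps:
A(d) = (-14 + d)*(-12 + d)
A(5)*148 + 481 = (168 + 5² - 26*5)*148 + 481 = (168 + 25 - 130)*148 + 481 = 63*148 + 481 = 9324 + 481 = 9805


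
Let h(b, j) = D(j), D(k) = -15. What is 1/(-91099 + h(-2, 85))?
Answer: -1/91114 ≈ -1.0975e-5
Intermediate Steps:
h(b, j) = -15
1/(-91099 + h(-2, 85)) = 1/(-91099 - 15) = 1/(-91114) = -1/91114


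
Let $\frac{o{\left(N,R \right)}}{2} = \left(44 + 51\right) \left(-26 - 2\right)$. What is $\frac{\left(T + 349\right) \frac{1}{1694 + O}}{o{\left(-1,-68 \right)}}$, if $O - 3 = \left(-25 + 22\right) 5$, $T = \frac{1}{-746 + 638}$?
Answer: $- \frac{37691}{966409920} \approx -3.9001 \cdot 10^{-5}$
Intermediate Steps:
$T = - \frac{1}{108}$ ($T = \frac{1}{-108} = - \frac{1}{108} \approx -0.0092593$)
$o{\left(N,R \right)} = -5320$ ($o{\left(N,R \right)} = 2 \left(44 + 51\right) \left(-26 - 2\right) = 2 \cdot 95 \left(-28\right) = 2 \left(-2660\right) = -5320$)
$O = -12$ ($O = 3 + \left(-25 + 22\right) 5 = 3 - 15 = -12$)
$\frac{\left(T + 349\right) \frac{1}{1694 + O}}{o{\left(-1,-68 \right)}} = \frac{\left(- \frac{1}{108} + 349\right) \frac{1}{1694 - 12}}{-5320} = \frac{37691}{108 \cdot 1682} \left(- \frac{1}{5320}\right) = \frac{37691}{108} \cdot \frac{1}{1682} \left(- \frac{1}{5320}\right) = \frac{37691}{181656} \left(- \frac{1}{5320}\right) = - \frac{37691}{966409920}$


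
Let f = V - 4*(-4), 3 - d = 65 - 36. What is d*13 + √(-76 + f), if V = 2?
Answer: -338 + I*√58 ≈ -338.0 + 7.6158*I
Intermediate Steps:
d = -26 (d = 3 - (65 - 36) = 3 - 1*29 = 3 - 29 = -26)
f = 18 (f = 2 - 4*(-4) = 2 + 16 = 18)
d*13 + √(-76 + f) = -26*13 + √(-76 + 18) = -338 + √(-58) = -338 + I*√58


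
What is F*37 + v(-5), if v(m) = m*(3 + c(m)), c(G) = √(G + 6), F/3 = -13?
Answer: -1463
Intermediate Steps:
F = -39 (F = 3*(-13) = -39)
c(G) = √(6 + G)
v(m) = m*(3 + √(6 + m))
F*37 + v(-5) = -39*37 - 5*(3 + √(6 - 5)) = -1443 - 5*(3 + √1) = -1443 - 5*(3 + 1) = -1443 - 5*4 = -1443 - 20 = -1463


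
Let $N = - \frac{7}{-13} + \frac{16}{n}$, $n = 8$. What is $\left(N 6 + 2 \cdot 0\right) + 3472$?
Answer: $\frac{45334}{13} \approx 3487.2$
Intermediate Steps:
$N = \frac{33}{13}$ ($N = - \frac{7}{-13} + \frac{16}{8} = \left(-7\right) \left(- \frac{1}{13}\right) + 16 \cdot \frac{1}{8} = \frac{7}{13} + 2 = \frac{33}{13} \approx 2.5385$)
$\left(N 6 + 2 \cdot 0\right) + 3472 = \left(\frac{33}{13} \cdot 6 + 2 \cdot 0\right) + 3472 = \left(\frac{198}{13} + 0\right) + 3472 = \frac{198}{13} + 3472 = \frac{45334}{13}$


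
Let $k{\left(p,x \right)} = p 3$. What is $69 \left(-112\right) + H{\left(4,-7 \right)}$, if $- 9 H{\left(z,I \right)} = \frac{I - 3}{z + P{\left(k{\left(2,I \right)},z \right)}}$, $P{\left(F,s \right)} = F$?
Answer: $- \frac{69551}{9} \approx -7727.9$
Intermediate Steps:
$k{\left(p,x \right)} = 3 p$
$H{\left(z,I \right)} = - \frac{-3 + I}{9 \left(6 + z\right)}$ ($H{\left(z,I \right)} = - \frac{\left(I - 3\right) \frac{1}{z + 3 \cdot 2}}{9} = - \frac{\left(-3 + I\right) \frac{1}{z + 6}}{9} = - \frac{\left(-3 + I\right) \frac{1}{6 + z}}{9} = - \frac{\frac{1}{6 + z} \left(-3 + I\right)}{9} = - \frac{-3 + I}{9 \left(6 + z\right)}$)
$69 \left(-112\right) + H{\left(4,-7 \right)} = 69 \left(-112\right) + \frac{3 - -7}{9 \left(6 + 4\right)} = -7728 + \frac{3 + 7}{9 \cdot 10} = -7728 + \frac{1}{9} \cdot \frac{1}{10} \cdot 10 = -7728 + \frac{1}{9} = - \frac{69551}{9}$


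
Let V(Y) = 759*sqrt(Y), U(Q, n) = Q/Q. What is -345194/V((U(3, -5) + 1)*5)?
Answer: -172597*sqrt(10)/3795 ≈ -143.82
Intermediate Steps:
U(Q, n) = 1
-345194/V((U(3, -5) + 1)*5) = -345194*sqrt(5)/(3795*sqrt(1 + 1)) = -345194*sqrt(10)/7590 = -172597*sqrt(10)/3795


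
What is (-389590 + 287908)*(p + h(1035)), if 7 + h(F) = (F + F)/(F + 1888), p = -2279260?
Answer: 677435517914022/2923 ≈ 2.3176e+11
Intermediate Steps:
h(F) = -7 + 2*F/(1888 + F) (h(F) = -7 + (F + F)/(F + 1888) = -7 + (2*F)/(1888 + F) = -7 + 2*F/(1888 + F))
(-389590 + 287908)*(p + h(1035)) = (-389590 + 287908)*(-2279260 + (-13216 - 5*1035)/(1888 + 1035)) = -101682*(-2279260 + (-13216 - 5175)/2923) = -101682*(-2279260 + (1/2923)*(-18391)) = -101682*(-2279260 - 18391/2923) = -101682*(-6662295371/2923) = 677435517914022/2923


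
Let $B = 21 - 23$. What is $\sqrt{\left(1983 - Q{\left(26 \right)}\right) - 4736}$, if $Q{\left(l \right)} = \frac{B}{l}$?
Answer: $\frac{2 i \sqrt{116311}}{13} \approx 52.468 i$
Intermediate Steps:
$B = -2$ ($B = 21 - 23 = -2$)
$Q{\left(l \right)} = - \frac{2}{l}$
$\sqrt{\left(1983 - Q{\left(26 \right)}\right) - 4736} = \sqrt{\left(1983 - - \frac{2}{26}\right) - 4736} = \sqrt{\left(1983 - \left(-2\right) \frac{1}{26}\right) - 4736} = \sqrt{\left(1983 - - \frac{1}{13}\right) - 4736} = \sqrt{\left(1983 + \frac{1}{13}\right) - 4736} = \sqrt{\frac{25780}{13} - 4736} = \sqrt{- \frac{35788}{13}} = \frac{2 i \sqrt{116311}}{13}$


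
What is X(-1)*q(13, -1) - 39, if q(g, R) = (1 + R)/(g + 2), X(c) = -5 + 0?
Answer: -39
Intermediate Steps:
X(c) = -5
q(g, R) = (1 + R)/(2 + g)
X(-1)*q(13, -1) - 39 = -5*(1 - 1)/(2 + 13) - 39 = -5*0/15 - 39 = -0/3 - 39 = -5*0 - 39 = 0 - 39 = -39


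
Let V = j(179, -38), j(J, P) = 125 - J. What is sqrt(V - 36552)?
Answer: I*sqrt(36606) ≈ 191.33*I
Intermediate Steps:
V = -54 (V = 125 - 1*179 = 125 - 179 = -54)
sqrt(V - 36552) = sqrt(-54 - 36552) = sqrt(-36606) = I*sqrt(36606)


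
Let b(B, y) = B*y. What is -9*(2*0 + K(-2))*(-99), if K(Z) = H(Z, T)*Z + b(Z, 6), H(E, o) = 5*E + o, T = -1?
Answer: 8910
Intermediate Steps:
H(E, o) = o + 5*E
K(Z) = 6*Z + Z*(-1 + 5*Z) (K(Z) = (-1 + 5*Z)*Z + Z*6 = Z*(-1 + 5*Z) + 6*Z = 6*Z + Z*(-1 + 5*Z))
-9*(2*0 + K(-2))*(-99) = -9*(2*0 + 5*(-2)*(1 - 2))*(-99) = -9*(0 + 5*(-2)*(-1))*(-99) = -9*(0 + 10)*(-99) = -9*10*(-99) = -90*(-99) = 8910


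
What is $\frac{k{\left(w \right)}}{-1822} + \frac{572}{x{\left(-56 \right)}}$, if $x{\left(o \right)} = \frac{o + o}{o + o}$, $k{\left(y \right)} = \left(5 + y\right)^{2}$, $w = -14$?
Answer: $\frac{1042103}{1822} \approx 571.96$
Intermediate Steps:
$x{\left(o \right)} = 1$ ($x{\left(o \right)} = \frac{2 o}{2 o} = 2 o \frac{1}{2 o} = 1$)
$\frac{k{\left(w \right)}}{-1822} + \frac{572}{x{\left(-56 \right)}} = \frac{\left(5 - 14\right)^{2}}{-1822} + \frac{572}{1} = \left(-9\right)^{2} \left(- \frac{1}{1822}\right) + 572 \cdot 1 = 81 \left(- \frac{1}{1822}\right) + 572 = - \frac{81}{1822} + 572 = \frac{1042103}{1822}$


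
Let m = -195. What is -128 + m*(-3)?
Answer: 457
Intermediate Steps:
-128 + m*(-3) = -128 - 195*(-3) = -128 + 585 = 457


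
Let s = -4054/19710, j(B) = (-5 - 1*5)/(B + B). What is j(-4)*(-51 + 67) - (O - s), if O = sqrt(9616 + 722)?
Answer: 195073/9855 - sqrt(10338) ≈ -81.882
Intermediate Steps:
j(B) = -5/B (j(B) = (-5 - 5)/((2*B)) = -5/B)
s = -2027/9855 (s = -4054*1/19710 = -2027/9855 ≈ -0.20568)
O = sqrt(10338) ≈ 101.68
j(-4)*(-51 + 67) - (O - s) = (-5/(-4))*(-51 + 67) - (sqrt(10338) - 1*(-2027/9855)) = -5*(-1/4)*16 - (sqrt(10338) + 2027/9855) = (5/4)*16 - (2027/9855 + sqrt(10338)) = 20 + (-2027/9855 - sqrt(10338)) = 195073/9855 - sqrt(10338)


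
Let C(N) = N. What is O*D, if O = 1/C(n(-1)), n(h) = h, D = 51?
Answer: -51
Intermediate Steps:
O = -1 (O = 1/(-1) = -1)
O*D = -1*51 = -51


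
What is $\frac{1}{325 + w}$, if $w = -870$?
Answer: $- \frac{1}{545} \approx -0.0018349$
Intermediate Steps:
$\frac{1}{325 + w} = \frac{1}{325 - 870} = \frac{1}{-545} = - \frac{1}{545}$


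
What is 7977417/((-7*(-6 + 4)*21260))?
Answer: 1139631/42520 ≈ 26.802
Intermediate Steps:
7977417/((-7*(-6 + 4)*21260)) = 7977417/((-7*(-2)*21260)) = 7977417/((14*21260)) = 7977417/297640 = 7977417*(1/297640) = 1139631/42520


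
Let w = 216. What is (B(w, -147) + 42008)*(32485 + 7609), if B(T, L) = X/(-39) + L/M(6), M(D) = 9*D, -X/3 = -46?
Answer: 197030075129/117 ≈ 1.6840e+9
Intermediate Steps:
X = 138 (X = -3*(-46) = 138)
B(T, L) = -46/13 + L/54 (B(T, L) = 138/(-39) + L/((9*6)) = 138*(-1/39) + L/54 = -46/13 + L*(1/54) = -46/13 + L/54)
(B(w, -147) + 42008)*(32485 + 7609) = ((-46/13 + (1/54)*(-147)) + 42008)*(32485 + 7609) = ((-46/13 - 49/18) + 42008)*40094 = (-1465/234 + 42008)*40094 = (9828407/234)*40094 = 197030075129/117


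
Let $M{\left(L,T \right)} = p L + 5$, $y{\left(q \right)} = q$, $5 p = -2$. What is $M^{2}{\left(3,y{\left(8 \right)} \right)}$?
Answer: $\frac{361}{25} \approx 14.44$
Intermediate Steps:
$p = - \frac{2}{5}$ ($p = \frac{1}{5} \left(-2\right) = - \frac{2}{5} \approx -0.4$)
$M{\left(L,T \right)} = 5 - \frac{2 L}{5}$ ($M{\left(L,T \right)} = - \frac{2 L}{5} + 5 = 5 - \frac{2 L}{5}$)
$M^{2}{\left(3,y{\left(8 \right)} \right)} = \left(5 - \frac{6}{5}\right)^{2} = \left(\frac{19}{5}\right)^{2} = \frac{361}{25}$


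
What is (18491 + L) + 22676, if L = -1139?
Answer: 40028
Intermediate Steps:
(18491 + L) + 22676 = (18491 - 1139) + 22676 = 17352 + 22676 = 40028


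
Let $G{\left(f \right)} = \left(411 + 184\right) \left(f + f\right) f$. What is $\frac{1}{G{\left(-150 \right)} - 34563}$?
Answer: $\frac{1}{26740437} \approx 3.7397 \cdot 10^{-8}$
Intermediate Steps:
$G{\left(f \right)} = 1190 f^{2}$ ($G{\left(f \right)} = 595 \cdot 2 f f = 1190 f f = 1190 f^{2}$)
$\frac{1}{G{\left(-150 \right)} - 34563} = \frac{1}{1190 \left(-150\right)^{2} - 34563} = \frac{1}{1190 \cdot 22500 - 34563} = \frac{1}{26775000 - 34563} = \frac{1}{26740437}$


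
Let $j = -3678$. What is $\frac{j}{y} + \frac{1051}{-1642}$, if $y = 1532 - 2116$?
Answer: $\frac{1356373}{239732} \approx 5.6579$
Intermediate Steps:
$y = -584$ ($y = 1532 - 2116 = -584$)
$\frac{j}{y} + \frac{1051}{-1642} = - \frac{3678}{-584} + \frac{1051}{-1642} = \left(-3678\right) \left(- \frac{1}{584}\right) + 1051 \left(- \frac{1}{1642}\right) = \frac{1839}{292} - \frac{1051}{1642} = \frac{1356373}{239732}$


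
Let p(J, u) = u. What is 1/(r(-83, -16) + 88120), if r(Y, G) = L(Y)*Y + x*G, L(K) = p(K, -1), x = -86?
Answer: 1/89579 ≈ 1.1163e-5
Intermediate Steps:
L(K) = -1
r(Y, G) = -Y - 86*G
1/(r(-83, -16) + 88120) = 1/((-1*(-83) - 86*(-16)) + 88120) = 1/((83 + 1376) + 88120) = 1/(1459 + 88120) = 1/89579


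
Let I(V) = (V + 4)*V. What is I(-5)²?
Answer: 25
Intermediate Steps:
I(V) = V*(4 + V) (I(V) = (4 + V)*V = V*(4 + V))
I(-5)² = (-5*(4 - 5))² = (-5*(-1))² = 5² = 25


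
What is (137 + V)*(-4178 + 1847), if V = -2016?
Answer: 4379949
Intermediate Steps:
(137 + V)*(-4178 + 1847) = (137 - 2016)*(-4178 + 1847) = -1879*(-2331) = 4379949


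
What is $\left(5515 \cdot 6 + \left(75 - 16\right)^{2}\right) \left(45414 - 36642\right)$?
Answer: $320800812$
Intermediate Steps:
$\left(5515 \cdot 6 + \left(75 - 16\right)^{2}\right) \left(45414 - 36642\right) = \left(33090 + \left(75 - 16\right)^{2}\right) 8772 = \left(33090 + 59^{2}\right) 8772 = \left(33090 + 3481\right) 8772 = 36571 \cdot 8772 = 320800812$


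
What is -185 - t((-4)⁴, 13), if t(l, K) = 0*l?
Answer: -185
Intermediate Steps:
t(l, K) = 0
-185 - t((-4)⁴, 13) = -185 - 1*0 = -185 + 0 = -185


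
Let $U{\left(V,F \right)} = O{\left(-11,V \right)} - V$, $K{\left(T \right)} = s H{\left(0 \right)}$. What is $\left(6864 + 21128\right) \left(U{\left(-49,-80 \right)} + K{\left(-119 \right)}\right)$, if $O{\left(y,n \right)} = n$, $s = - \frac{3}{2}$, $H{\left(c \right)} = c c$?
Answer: $0$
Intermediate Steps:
$H{\left(c \right)} = c^{2}$
$s = - \frac{3}{2}$ ($s = \left(-3\right) \frac{1}{2} = - \frac{3}{2} \approx -1.5$)
$K{\left(T \right)} = 0$ ($K{\left(T \right)} = - \frac{3 \cdot 0^{2}}{2} = \left(- \frac{3}{2}\right) 0 = 0$)
$U{\left(V,F \right)} = 0$ ($U{\left(V,F \right)} = V - V = 0$)
$\left(6864 + 21128\right) \left(U{\left(-49,-80 \right)} + K{\left(-119 \right)}\right) = \left(6864 + 21128\right) \left(0 + 0\right) = 27992 \cdot 0 = 0$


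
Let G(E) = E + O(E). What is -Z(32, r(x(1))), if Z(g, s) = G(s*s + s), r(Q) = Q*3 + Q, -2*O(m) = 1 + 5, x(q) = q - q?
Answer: 3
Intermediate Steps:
x(q) = 0
O(m) = -3 (O(m) = -(1 + 5)/2 = -1/2*6 = -3)
G(E) = -3 + E (G(E) = E - 3 = -3 + E)
r(Q) = 4*Q (r(Q) = 3*Q + Q = 4*Q)
Z(g, s) = -3 + s + s**2 (Z(g, s) = -3 + (s*s + s) = -3 + (s**2 + s) = -3 + (s + s**2) = -3 + s + s**2)
-Z(32, r(x(1))) = -(-3 + (4*0)*(1 + 4*0)) = -(-3 + 0*(1 + 0)) = -(-3 + 0*1) = -(-3 + 0) = -1*(-3) = 3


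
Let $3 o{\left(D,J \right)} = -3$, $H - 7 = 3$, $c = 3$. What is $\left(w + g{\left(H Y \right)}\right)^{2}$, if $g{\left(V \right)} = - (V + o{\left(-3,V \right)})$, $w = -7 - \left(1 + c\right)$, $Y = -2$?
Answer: $100$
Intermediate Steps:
$H = 10$ ($H = 7 + 3 = 10$)
$o{\left(D,J \right)} = -1$ ($o{\left(D,J \right)} = \frac{1}{3} \left(-3\right) = -1$)
$w = -11$ ($w = -7 - \left(1 + 3\right) = -7 - 4 = -11$)
$g{\left(V \right)} = 1 - V$ ($g{\left(V \right)} = - (V - 1) = - (-1 + V) = 1 - V$)
$\left(w + g{\left(H Y \right)}\right)^{2} = \left(-11 - \left(-1 + 10 \left(-2\right)\right)\right)^{2} = \left(-11 + \left(1 - -20\right)\right)^{2} = \left(-11 + \left(1 + 20\right)\right)^{2} = \left(-11 + 21\right)^{2} = 10^{2} = 100$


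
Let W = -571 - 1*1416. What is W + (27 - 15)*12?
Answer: -1843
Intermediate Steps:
W = -1987 (W = -571 - 1416 = -1987)
W + (27 - 15)*12 = -1987 + (27 - 15)*12 = -1987 + 12*12 = -1987 + 144 = -1843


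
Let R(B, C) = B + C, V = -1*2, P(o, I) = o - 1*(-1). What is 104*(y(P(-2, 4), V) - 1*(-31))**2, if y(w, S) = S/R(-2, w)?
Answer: 938600/9 ≈ 1.0429e+5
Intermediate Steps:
P(o, I) = 1 + o (P(o, I) = o + 1 = 1 + o)
V = -2
y(w, S) = S/(-2 + w)
104*(y(P(-2, 4), V) - 1*(-31))**2 = 104*(-2/(-2 + (1 - 2)) - 1*(-31))**2 = 104*(-2/(-2 - 1) + 31)**2 = 104*(-2/(-3) + 31)**2 = 104*(-2*(-1/3) + 31)**2 = 104*(2/3 + 31)**2 = 104*(95/3)**2 = 104*(9025/9) = 938600/9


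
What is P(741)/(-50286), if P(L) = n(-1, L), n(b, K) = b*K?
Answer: 247/16762 ≈ 0.014736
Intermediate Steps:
n(b, K) = K*b
P(L) = -L (P(L) = L*(-1) = -L)
P(741)/(-50286) = -1*741/(-50286) = -741*(-1/50286) = 247/16762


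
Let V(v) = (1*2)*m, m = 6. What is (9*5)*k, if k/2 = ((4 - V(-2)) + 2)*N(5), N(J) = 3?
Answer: -1620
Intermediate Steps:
V(v) = 12 (V(v) = (1*2)*6 = 2*6 = 12)
k = -36 (k = 2*(((4 - 1*12) + 2)*3) = 2*(((4 - 12) + 2)*3) = 2*((-8 + 2)*3) = 2*(-6*3) = 2*(-18) = -36)
(9*5)*k = (9*5)*(-36) = 45*(-36) = -1620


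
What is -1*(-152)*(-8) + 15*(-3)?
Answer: -1261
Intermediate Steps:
-1*(-152)*(-8) + 15*(-3) = 152*(-8) - 45 = -1216 - 45 = -1261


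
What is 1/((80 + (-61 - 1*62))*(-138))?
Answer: 1/5934 ≈ 0.00016852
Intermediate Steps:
1/((80 + (-61 - 1*62))*(-138)) = 1/((80 + (-61 - 62))*(-138)) = 1/((80 - 123)*(-138)) = 1/(-43*(-138)) = 1/5934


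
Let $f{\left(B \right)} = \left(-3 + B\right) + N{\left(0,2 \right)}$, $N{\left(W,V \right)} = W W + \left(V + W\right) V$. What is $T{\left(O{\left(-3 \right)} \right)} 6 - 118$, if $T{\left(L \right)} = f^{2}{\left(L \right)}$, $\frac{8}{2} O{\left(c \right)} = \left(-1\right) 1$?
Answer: $- \frac{917}{8} \approx -114.63$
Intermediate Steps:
$N{\left(W,V \right)} = W^{2} + V \left(V + W\right)$
$f{\left(B \right)} = 1 + B$ ($f{\left(B \right)} = \left(-3 + B\right) + \left(2^{2} + 0^{2} + 2 \cdot 0\right) = \left(-3 + B\right) + \left(4 + 0 + 0\right) = \left(-3 + B\right) + 4 = 1 + B$)
$O{\left(c \right)} = - \frac{1}{4}$ ($O{\left(c \right)} = \frac{\left(-1\right) 1}{4} = \frac{1}{4} \left(-1\right) = - \frac{1}{4}$)
$T{\left(L \right)} = \left(1 + L\right)^{2}$
$T{\left(O{\left(-3 \right)} \right)} 6 - 118 = \left(1 - \frac{1}{4}\right)^{2} \cdot 6 - 118 = \left(\frac{3}{4}\right)^{2} \cdot 6 - 118 = \frac{9}{16} \cdot 6 - 118 = \frac{27}{8} - 118 = - \frac{917}{8}$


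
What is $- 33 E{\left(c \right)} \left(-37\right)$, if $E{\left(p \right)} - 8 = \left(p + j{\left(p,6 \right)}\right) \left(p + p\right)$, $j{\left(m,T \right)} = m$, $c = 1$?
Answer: $14652$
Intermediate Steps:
$E{\left(p \right)} = 8 + 4 p^{2}$ ($E{\left(p \right)} = 8 + \left(p + p\right) \left(p + p\right) = 8 + 2 p 2 p = 8 + 4 p^{2}$)
$- 33 E{\left(c \right)} \left(-37\right) = - 33 \left(8 + 4 \cdot 1^{2}\right) \left(-37\right) = - 33 \left(8 + 4 \cdot 1\right) \left(-37\right) = - 33 \left(8 + 4\right) \left(-37\right) = \left(-33\right) 12 \left(-37\right) = \left(-396\right) \left(-37\right) = 14652$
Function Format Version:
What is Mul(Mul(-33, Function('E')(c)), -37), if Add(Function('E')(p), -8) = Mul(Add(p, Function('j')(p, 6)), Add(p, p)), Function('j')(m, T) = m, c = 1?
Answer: 14652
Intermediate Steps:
Function('E')(p) = Add(8, Mul(4, Pow(p, 2))) (Function('E')(p) = Add(8, Mul(Add(p, p), Add(p, p))) = Add(8, Mul(Mul(2, p), Mul(2, p))) = Add(8, Mul(4, Pow(p, 2))))
Mul(Mul(-33, Function('E')(c)), -37) = Mul(Mul(-33, Add(8, Mul(4, Pow(1, 2)))), -37) = Mul(Mul(-33, Add(8, Mul(4, 1))), -37) = Mul(Mul(-33, Add(8, 4)), -37) = Mul(Mul(-33, 12), -37) = Mul(-396, -37) = 14652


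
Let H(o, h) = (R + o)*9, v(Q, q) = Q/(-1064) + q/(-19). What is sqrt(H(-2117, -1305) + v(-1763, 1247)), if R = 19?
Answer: I*sqrt(5362165522)/532 ≈ 137.64*I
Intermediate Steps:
v(Q, q) = -q/19 - Q/1064 (v(Q, q) = Q*(-1/1064) + q*(-1/19) = -Q/1064 - q/19 = -q/19 - Q/1064)
H(o, h) = 171 + 9*o (H(o, h) = (19 + o)*9 = 171 + 9*o)
sqrt(H(-2117, -1305) + v(-1763, 1247)) = sqrt((171 + 9*(-2117)) + (-1/19*1247 - 1/1064*(-1763))) = sqrt((171 - 19053) + (-1247/19 + 1763/1064)) = sqrt(-18882 - 68069/1064) = sqrt(-20158517/1064) = I*sqrt(5362165522)/532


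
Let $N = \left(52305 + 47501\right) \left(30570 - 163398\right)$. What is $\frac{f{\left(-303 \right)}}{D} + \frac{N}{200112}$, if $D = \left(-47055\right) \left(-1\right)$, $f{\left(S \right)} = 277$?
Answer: $- \frac{25992064816259}{392344590} \approx -66248.0$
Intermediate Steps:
$D = 47055$
$N = -13257031368$ ($N = 99806 \left(-132828\right) = -13257031368$)
$\frac{f{\left(-303 \right)}}{D} + \frac{N}{200112} = \frac{277}{47055} - \frac{13257031368}{200112} = 277 \cdot \frac{1}{47055} - \frac{552376307}{8338} = \frac{277}{47055} - \frac{552376307}{8338} = - \frac{25992064816259}{392344590}$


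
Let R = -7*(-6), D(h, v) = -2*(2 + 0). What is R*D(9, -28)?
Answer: -168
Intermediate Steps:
D(h, v) = -4 (D(h, v) = -2*2 = -4)
R = 42
R*D(9, -28) = 42*(-4) = -168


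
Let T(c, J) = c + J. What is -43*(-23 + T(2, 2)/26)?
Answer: 12771/13 ≈ 982.38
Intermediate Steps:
T(c, J) = J + c
-43*(-23 + T(2, 2)/26) = -43*(-23 + (2 + 2)/26) = -43*(-23 + 4*(1/26)) = -43*(-23 + 2/13) = -43*(-297/13) = 12771/13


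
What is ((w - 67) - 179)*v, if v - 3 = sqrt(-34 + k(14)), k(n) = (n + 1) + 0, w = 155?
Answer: -273 - 91*I*sqrt(19) ≈ -273.0 - 396.66*I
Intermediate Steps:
k(n) = 1 + n (k(n) = (1 + n) + 0 = 1 + n)
v = 3 + I*sqrt(19) (v = 3 + sqrt(-34 + (1 + 14)) = 3 + sqrt(-34 + 15) = 3 + sqrt(-19) = 3 + I*sqrt(19) ≈ 3.0 + 4.3589*I)
((w - 67) - 179)*v = ((155 - 67) - 179)*(3 + I*sqrt(19)) = (88 - 179)*(3 + I*sqrt(19)) = -91*(3 + I*sqrt(19)) = -273 - 91*I*sqrt(19)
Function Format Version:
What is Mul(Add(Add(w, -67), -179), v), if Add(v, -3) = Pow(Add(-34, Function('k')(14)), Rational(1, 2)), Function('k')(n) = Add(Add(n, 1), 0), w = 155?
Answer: Add(-273, Mul(-91, I, Pow(19, Rational(1, 2)))) ≈ Add(-273.00, Mul(-396.66, I))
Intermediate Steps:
Function('k')(n) = Add(1, n) (Function('k')(n) = Add(Add(1, n), 0) = Add(1, n))
v = Add(3, Mul(I, Pow(19, Rational(1, 2)))) (v = Add(3, Pow(Add(-34, Add(1, 14)), Rational(1, 2))) = Add(3, Pow(Add(-34, 15), Rational(1, 2))) = Add(3, Pow(-19, Rational(1, 2))) = Add(3, Mul(I, Pow(19, Rational(1, 2)))) ≈ Add(3.0000, Mul(4.3589, I)))
Mul(Add(Add(w, -67), -179), v) = Mul(Add(Add(155, -67), -179), Add(3, Mul(I, Pow(19, Rational(1, 2))))) = Mul(Add(88, -179), Add(3, Mul(I, Pow(19, Rational(1, 2))))) = Mul(-91, Add(3, Mul(I, Pow(19, Rational(1, 2))))) = Add(-273, Mul(-91, I, Pow(19, Rational(1, 2))))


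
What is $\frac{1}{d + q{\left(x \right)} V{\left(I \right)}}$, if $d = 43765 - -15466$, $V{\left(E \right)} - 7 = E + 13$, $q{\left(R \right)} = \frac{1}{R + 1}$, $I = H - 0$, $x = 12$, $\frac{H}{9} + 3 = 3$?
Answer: $\frac{13}{770023} \approx 1.6883 \cdot 10^{-5}$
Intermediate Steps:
$H = 0$ ($H = -27 + 9 \cdot 3 = -27 + 27 = 0$)
$I = 0$ ($I = 0 - 0 = 0 + 0 = 0$)
$q{\left(R \right)} = \frac{1}{1 + R}$
$V{\left(E \right)} = 20 + E$ ($V{\left(E \right)} = 7 + \left(E + 13\right) = 7 + \left(13 + E\right) = 20 + E$)
$d = 59231$ ($d = 43765 + 15466 = 59231$)
$\frac{1}{d + q{\left(x \right)} V{\left(I \right)}} = \frac{1}{59231 + \frac{20 + 0}{1 + 12}} = \frac{1}{59231 + \frac{1}{13} \cdot 20} = \frac{1}{59231 + \frac{20}{13}} = \frac{1}{\frac{770023}{13}} = \frac{13}{770023}$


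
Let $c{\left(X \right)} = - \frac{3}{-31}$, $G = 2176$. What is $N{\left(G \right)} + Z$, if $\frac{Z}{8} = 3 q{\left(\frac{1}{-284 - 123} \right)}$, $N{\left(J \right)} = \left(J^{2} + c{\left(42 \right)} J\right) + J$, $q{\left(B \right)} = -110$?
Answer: $\frac{146776400}{31} \approx 4.7347 \cdot 10^{6}$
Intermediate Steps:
$c{\left(X \right)} = \frac{3}{31}$ ($c{\left(X \right)} = \left(-3\right) \left(- \frac{1}{31}\right) = \frac{3}{31}$)
$N{\left(J \right)} = J^{2} + \frac{34 J}{31}$ ($N{\left(J \right)} = \left(J^{2} + \frac{3 J}{31}\right) + J = J^{2} + \frac{34 J}{31}$)
$Z = -2640$ ($Z = 8 \cdot 3 \left(-110\right) = 8 \left(-330\right) = -2640$)
$N{\left(G \right)} + Z = \frac{1}{31} \cdot 2176 \left(34 + 31 \cdot 2176\right) - 2640 = \frac{1}{31} \cdot 2176 \left(34 + 67456\right) - 2640 = \frac{1}{31} \cdot 2176 \cdot 67490 - 2640 = \frac{146858240}{31} - 2640 = \frac{146776400}{31}$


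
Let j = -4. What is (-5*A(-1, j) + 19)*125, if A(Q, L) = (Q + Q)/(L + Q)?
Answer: 2125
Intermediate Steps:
A(Q, L) = 2*Q/(L + Q) (A(Q, L) = (2*Q)/(L + Q) = 2*Q/(L + Q))
(-5*A(-1, j) + 19)*125 = (-10*(-1)/(-4 - 1) + 19)*125 = (-10*(-1)/(-5) + 19)*125 = (-10*(-1)*(-1)/5 + 19)*125 = (-5*2/5 + 19)*125 = (-2 + 19)*125 = 17*125 = 2125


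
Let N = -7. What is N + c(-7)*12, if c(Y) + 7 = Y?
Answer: -175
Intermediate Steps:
c(Y) = -7 + Y
N + c(-7)*12 = -7 + (-7 - 7)*12 = -7 - 14*12 = -7 - 168 = -175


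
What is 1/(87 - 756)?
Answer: -1/669 ≈ -0.0014948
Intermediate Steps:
1/(87 - 756) = 1/(-669) = -1/669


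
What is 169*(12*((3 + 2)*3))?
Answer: 30420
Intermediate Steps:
169*(12*((3 + 2)*3)) = 169*(12*(5*3)) = 169*(12*15) = 169*180 = 30420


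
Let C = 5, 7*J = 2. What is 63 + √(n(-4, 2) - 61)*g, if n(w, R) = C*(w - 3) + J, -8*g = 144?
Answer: 63 - 18*I*√4690/7 ≈ 63.0 - 176.1*I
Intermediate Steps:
g = -18 (g = -⅛*144 = -18)
J = 2/7 (J = (⅐)*2 = 2/7 ≈ 0.28571)
n(w, R) = -103/7 + 5*w (n(w, R) = 5*(w - 3) + 2/7 = 5*(-3 + w) + 2/7 = (-15 + 5*w) + 2/7 = -103/7 + 5*w)
63 + √(n(-4, 2) - 61)*g = 63 + √((-103/7 + 5*(-4)) - 61)*(-18) = 63 + √((-103/7 - 20) - 61)*(-18) = 63 + √(-243/7 - 61)*(-18) = 63 + √(-670/7)*(-18) = 63 + (I*√4690/7)*(-18) = 63 - 18*I*√4690/7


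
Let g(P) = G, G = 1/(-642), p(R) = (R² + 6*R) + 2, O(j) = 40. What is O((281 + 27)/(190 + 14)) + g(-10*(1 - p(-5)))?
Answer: 25679/642 ≈ 39.998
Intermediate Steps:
p(R) = 2 + R² + 6*R
G = -1/642 ≈ -0.0015576
g(P) = -1/642
O((281 + 27)/(190 + 14)) + g(-10*(1 - p(-5))) = 40 - 1/642 = 25679/642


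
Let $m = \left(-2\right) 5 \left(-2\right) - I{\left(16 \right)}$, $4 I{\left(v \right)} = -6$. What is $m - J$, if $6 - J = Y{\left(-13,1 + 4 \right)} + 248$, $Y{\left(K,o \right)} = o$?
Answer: $\frac{537}{2} \approx 268.5$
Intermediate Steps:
$I{\left(v \right)} = - \frac{3}{2}$ ($I{\left(v \right)} = \frac{1}{4} \left(-6\right) = - \frac{3}{2}$)
$J = -247$ ($J = 6 - \left(\left(1 + 4\right) + 248\right) = 6 - \left(5 + 248\right) = 6 - 253 = -247$)
$m = \frac{43}{2}$ ($m = \left(-2\right) 5 \left(-2\right) - - \frac{3}{2} = \left(-10\right) \left(-2\right) + \frac{3}{2} = 20 + \frac{3}{2} = \frac{43}{2} \approx 21.5$)
$m - J = \frac{43}{2} - -247 = \frac{43}{2} + 247 = \frac{537}{2}$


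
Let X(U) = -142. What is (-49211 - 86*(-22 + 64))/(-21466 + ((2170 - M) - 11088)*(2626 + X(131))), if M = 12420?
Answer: 52823/53025058 ≈ 0.00099619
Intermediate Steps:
(-49211 - 86*(-22 + 64))/(-21466 + ((2170 - M) - 11088)*(2626 + X(131))) = (-49211 - 86*(-22 + 64))/(-21466 + ((2170 - 1*12420) - 11088)*(2626 - 142)) = (-49211 - 86*42)/(-21466 + ((2170 - 12420) - 11088)*2484) = (-49211 - 3612)/(-21466 + (-10250 - 11088)*2484) = -52823/(-21466 - 21338*2484) = -52823/(-21466 - 53003592) = -52823/(-53025058) = -52823*(-1/53025058) = 52823/53025058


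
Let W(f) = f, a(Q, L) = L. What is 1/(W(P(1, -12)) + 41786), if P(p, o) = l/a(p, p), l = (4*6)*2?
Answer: 1/41834 ≈ 2.3904e-5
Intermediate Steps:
l = 48 (l = 24*2 = 48)
P(p, o) = 48/p
1/(W(P(1, -12)) + 41786) = 1/(48/1 + 41786) = 1/(48*1 + 41786) = 1/(48 + 41786) = 1/41834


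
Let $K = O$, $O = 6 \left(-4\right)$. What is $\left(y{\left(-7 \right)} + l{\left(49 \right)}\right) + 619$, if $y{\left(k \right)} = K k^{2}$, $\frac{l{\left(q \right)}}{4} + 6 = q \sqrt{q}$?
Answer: $791$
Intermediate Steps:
$O = -24$
$l{\left(q \right)} = -24 + 4 q^{\frac{3}{2}}$ ($l{\left(q \right)} = -24 + 4 q \sqrt{q} = -24 + 4 q^{\frac{3}{2}}$)
$K = -24$
$y{\left(k \right)} = - 24 k^{2}$
$\left(y{\left(-7 \right)} + l{\left(49 \right)}\right) + 619 = \left(- 24 \left(-7\right)^{2} - \left(24 - 4 \cdot 49^{\frac{3}{2}}\right)\right) + 619 = \left(\left(-24\right) 49 + \left(-24 + 4 \cdot 343\right)\right) + 619 = \left(-1176 + \left(-24 + 1372\right)\right) + 619 = \left(-1176 + 1348\right) + 619 = 172 + 619 = 791$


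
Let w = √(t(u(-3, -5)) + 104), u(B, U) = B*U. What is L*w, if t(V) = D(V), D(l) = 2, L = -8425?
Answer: -8425*√106 ≈ -86741.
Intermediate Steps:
t(V) = 2
w = √106 (w = √(2 + 104) = √106 ≈ 10.296)
L*w = -8425*√106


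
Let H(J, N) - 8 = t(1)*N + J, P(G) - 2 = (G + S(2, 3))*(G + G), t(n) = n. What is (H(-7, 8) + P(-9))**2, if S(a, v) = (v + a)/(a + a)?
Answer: 90601/4 ≈ 22650.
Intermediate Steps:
S(a, v) = (a + v)/(2*a) (S(a, v) = (a + v)/((2*a)) = (a + v)*(1/(2*a)) = (a + v)/(2*a))
P(G) = 2 + 2*G*(5/4 + G) (P(G) = 2 + (G + (1/2)*(2 + 3)/2)*(G + G) = 2 + (G + (1/2)*(1/2)*5)*(2*G) = 2 + (G + 5/4)*(2*G) = 2 + (5/4 + G)*(2*G) = 2 + 2*G*(5/4 + G))
H(J, N) = 8 + J + N (H(J, N) = 8 + (1*N + J) = 8 + (N + J) = 8 + (J + N) = 8 + J + N)
(H(-7, 8) + P(-9))**2 = ((8 - 7 + 8) + (2 + 2*(-9)**2 + (5/2)*(-9)))**2 = (9 + (2 + 2*81 - 45/2))**2 = (9 + (2 + 162 - 45/2))**2 = (9 + 283/2)**2 = (301/2)**2 = 90601/4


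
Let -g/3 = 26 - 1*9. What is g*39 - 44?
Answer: -2033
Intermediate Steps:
g = -51 (g = -3*(26 - 1*9) = -3*(26 - 9) = -3*17 = -51)
g*39 - 44 = -51*39 - 44 = -1989 - 44 = -2033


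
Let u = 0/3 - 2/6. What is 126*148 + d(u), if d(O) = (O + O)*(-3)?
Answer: 18650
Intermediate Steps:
u = -⅓ (u = 0*(⅓) - 2*⅙ = 0 - ⅓ = -⅓ ≈ -0.33333)
d(O) = -6*O (d(O) = (2*O)*(-3) = -6*O)
126*148 + d(u) = 126*148 - 6*(-⅓) = 18648 + 2 = 18650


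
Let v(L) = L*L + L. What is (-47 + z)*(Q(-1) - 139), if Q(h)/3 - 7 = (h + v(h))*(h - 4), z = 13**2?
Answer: -12566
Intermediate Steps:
z = 169
v(L) = L + L**2 (v(L) = L**2 + L = L + L**2)
Q(h) = 21 + 3*(-4 + h)*(h + h*(1 + h)) (Q(h) = 21 + 3*((h + h*(1 + h))*(h - 4)) = 21 + 3*((h + h*(1 + h))*(-4 + h)) = 21 + 3*((-4 + h)*(h + h*(1 + h))) = 21 + 3*(-4 + h)*(h + h*(1 + h)))
(-47 + z)*(Q(-1) - 139) = (-47 + 169)*((21 - 24*(-1) - 6*(-1)**2 + 3*(-1)**3) - 139) = 122*((21 + 24 - 6*1 + 3*(-1)) - 139) = 122*((21 + 24 - 6 - 3) - 139) = 122*(36 - 139) = 122*(-103) = -12566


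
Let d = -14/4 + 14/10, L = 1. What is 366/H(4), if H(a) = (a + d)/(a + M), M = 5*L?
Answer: 32940/19 ≈ 1733.7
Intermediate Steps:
d = -21/10 (d = -14*¼ + 14*(⅒) = -7/2 + 7/5 = -21/10 ≈ -2.1000)
M = 5 (M = 5*1 = 5)
H(a) = (-21/10 + a)/(5 + a) (H(a) = (a - 21/10)/(a + 5) = (-21/10 + a)/(5 + a))
366/H(4) = 366/(((-21/10 + 4)/(5 + 4))) = 366/(((19/10)/9)) = 366/(((⅑)*(19/10))) = 366/(19/90) = 366*(90/19) = 32940/19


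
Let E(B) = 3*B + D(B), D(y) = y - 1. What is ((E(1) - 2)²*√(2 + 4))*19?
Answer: 19*√6 ≈ 46.540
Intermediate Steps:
D(y) = -1 + y
E(B) = -1 + 4*B (E(B) = 3*B + (-1 + B) = -1 + 4*B)
((E(1) - 2)²*√(2 + 4))*19 = (((-1 + 4*1) - 2)²*√(2 + 4))*19 = (((-1 + 4) - 2)²*√6)*19 = ((3 - 2)²*√6)*19 = (1²*√6)*19 = (1*√6)*19 = √6*19 = 19*√6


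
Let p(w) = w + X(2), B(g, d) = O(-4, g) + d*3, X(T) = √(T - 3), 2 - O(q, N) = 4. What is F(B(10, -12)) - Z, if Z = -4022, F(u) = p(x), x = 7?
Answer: 4029 + I ≈ 4029.0 + 1.0*I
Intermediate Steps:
O(q, N) = -2 (O(q, N) = 2 - 1*4 = 2 - 4 = -2)
X(T) = √(-3 + T)
B(g, d) = -2 + 3*d (B(g, d) = -2 + d*3 = -2 + 3*d)
p(w) = I + w (p(w) = w + √(-3 + 2) = w + √(-1) = w + I = I + w)
F(u) = 7 + I (F(u) = I + 7 = 7 + I)
F(B(10, -12)) - Z = (7 + I) - 1*(-4022) = (7 + I) + 4022 = 4029 + I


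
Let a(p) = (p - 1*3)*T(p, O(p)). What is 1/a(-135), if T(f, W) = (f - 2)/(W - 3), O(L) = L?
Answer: -1/137 ≈ -0.0072993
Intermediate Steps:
T(f, W) = (-2 + f)/(-3 + W)
a(p) = -2 + p (a(p) = (p - 1*3)*((-2 + p)/(-3 + p)) = (p - 3)*((-2 + p)/(-3 + p)) = (-3 + p)*((-2 + p)/(-3 + p)) = -2 + p)
1/a(-135) = 1/(-2 - 135) = 1/(-137) = -1/137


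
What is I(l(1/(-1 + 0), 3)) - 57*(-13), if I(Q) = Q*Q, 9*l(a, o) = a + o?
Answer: 60025/81 ≈ 741.05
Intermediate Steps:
l(a, o) = a/9 + o/9 (l(a, o) = (a + o)/9 = a/9 + o/9)
I(Q) = Q**2
I(l(1/(-1 + 0), 3)) - 57*(-13) = (1/(9*(-1 + 0)) + (1/9)*3)**2 - 57*(-13) = ((1/9)/(-1) + 1/3)**2 + 741 = ((1/9)*(-1) + 1/3)**2 + 741 = (-1/9 + 1/3)**2 + 741 = (2/9)**2 + 741 = 4/81 + 741 = 60025/81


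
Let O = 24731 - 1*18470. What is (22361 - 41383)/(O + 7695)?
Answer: -9511/6978 ≈ -1.3630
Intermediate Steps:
O = 6261 (O = 24731 - 18470 = 6261)
(22361 - 41383)/(O + 7695) = (22361 - 41383)/(6261 + 7695) = -19022/13956 = -19022*1/13956 = -9511/6978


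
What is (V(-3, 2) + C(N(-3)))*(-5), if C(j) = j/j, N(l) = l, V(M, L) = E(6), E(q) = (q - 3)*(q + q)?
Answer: -185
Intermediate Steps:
E(q) = 2*q*(-3 + q) (E(q) = (-3 + q)*(2*q) = 2*q*(-3 + q))
V(M, L) = 36 (V(M, L) = 2*6*(-3 + 6) = 2*6*3 = 36)
C(j) = 1
(V(-3, 2) + C(N(-3)))*(-5) = (36 + 1)*(-5) = 37*(-5) = -185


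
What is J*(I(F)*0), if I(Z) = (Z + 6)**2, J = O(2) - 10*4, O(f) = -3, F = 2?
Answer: 0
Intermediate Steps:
J = -43 (J = -3 - 10*4 = -3 - 40 = -43)
I(Z) = (6 + Z)**2
J*(I(F)*0) = -43*(6 + 2)**2*0 = -43*8**2*0 = -2752*0 = -43*0 = 0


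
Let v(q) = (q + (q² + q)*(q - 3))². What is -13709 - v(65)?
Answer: -70779955734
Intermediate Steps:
v(q) = (q + (-3 + q)*(q + q²))² (v(q) = (q + (q + q²)*(-3 + q))² = (q + (-3 + q)*(q + q²))²)
-13709 - v(65) = -13709 - 65²*(2 - 1*65² + 2*65)² = -13709 - 4225*(2 - 1*4225 + 130)² = -13709 - 4225*(2 - 4225 + 130)² = -13709 - 4225*(-4093)² = -13709 - 4225*16752649 = -13709 - 1*70779942025 = -13709 - 70779942025 = -70779955734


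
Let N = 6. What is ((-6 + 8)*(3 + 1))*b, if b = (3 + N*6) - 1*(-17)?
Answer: 448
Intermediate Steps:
b = 56 (b = (3 + 6*6) - 1*(-17) = (3 + 36) + 17 = 39 + 17 = 56)
((-6 + 8)*(3 + 1))*b = ((-6 + 8)*(3 + 1))*56 = (2*4)*56 = 8*56 = 448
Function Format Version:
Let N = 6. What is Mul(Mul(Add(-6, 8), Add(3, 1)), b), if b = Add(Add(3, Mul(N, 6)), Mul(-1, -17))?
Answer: 448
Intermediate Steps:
b = 56 (b = Add(Add(3, Mul(6, 6)), Mul(-1, -17)) = Add(Add(3, 36), 17) = Add(39, 17) = 56)
Mul(Mul(Add(-6, 8), Add(3, 1)), b) = Mul(Mul(Add(-6, 8), Add(3, 1)), 56) = Mul(Mul(2, 4), 56) = Mul(8, 56) = 448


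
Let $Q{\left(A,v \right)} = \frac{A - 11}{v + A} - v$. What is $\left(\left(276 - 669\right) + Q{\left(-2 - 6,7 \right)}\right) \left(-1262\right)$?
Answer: $480822$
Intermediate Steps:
$Q{\left(A,v \right)} = - v + \frac{-11 + A}{A + v}$ ($Q{\left(A,v \right)} = \frac{-11 + A}{A + v} - v = - v + \frac{-11 + A}{A + v}$)
$\left(\left(276 - 669\right) + Q{\left(-2 - 6,7 \right)}\right) \left(-1262\right) = \left(\left(276 - 669\right) + \frac{-11 - 8 - 7^{2} - \left(-2 - 6\right) 7}{\left(-2 - 6\right) + 7}\right) \left(-1262\right) = \left(\left(276 - 669\right) + \frac{-11 - 8 - 49 - \left(-2 - 6\right) 7}{\left(-2 - 6\right) + 7}\right) \left(-1262\right) = \left(-393 + \frac{-11 - 8 - 49 - \left(-8\right) 7}{-8 + 7}\right) \left(-1262\right) = \left(-393 + \frac{-11 - 8 - 49 + 56}{-1}\right) \left(-1262\right) = \left(-393 - -12\right) \left(-1262\right) = \left(-393 + 12\right) \left(-1262\right) = \left(-381\right) \left(-1262\right) = 480822$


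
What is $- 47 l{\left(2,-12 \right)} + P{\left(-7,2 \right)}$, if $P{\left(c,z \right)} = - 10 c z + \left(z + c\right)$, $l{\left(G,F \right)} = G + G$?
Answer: $-53$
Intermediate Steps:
$l{\left(G,F \right)} = 2 G$
$P{\left(c,z \right)} = c + z - 10 c z$ ($P{\left(c,z \right)} = - 10 c z + \left(c + z\right) = c + z - 10 c z$)
$- 47 l{\left(2,-12 \right)} + P{\left(-7,2 \right)} = - 47 \cdot 2 \cdot 2 - \left(5 - 140\right) = \left(-47\right) 4 + \left(-7 + 2 + 140\right) = -188 + 135 = -53$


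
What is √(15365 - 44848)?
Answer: I*√29483 ≈ 171.71*I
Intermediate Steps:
√(15365 - 44848) = √(-29483) = I*√29483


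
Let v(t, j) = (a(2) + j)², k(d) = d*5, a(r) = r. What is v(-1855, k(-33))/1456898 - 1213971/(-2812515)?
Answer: 614452544331/1365849159490 ≈ 0.44987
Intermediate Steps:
k(d) = 5*d
v(t, j) = (2 + j)²
v(-1855, k(-33))/1456898 - 1213971/(-2812515) = (2 + 5*(-33))²/1456898 - 1213971/(-2812515) = (2 - 165)²*(1/1456898) - 1213971*(-1/2812515) = (-163)²*(1/1456898) + 404657/937505 = 26569*(1/1456898) + 404657/937505 = 26569/1456898 + 404657/937505 = 614452544331/1365849159490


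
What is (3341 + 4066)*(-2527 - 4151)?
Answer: -49463946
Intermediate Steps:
(3341 + 4066)*(-2527 - 4151) = 7407*(-6678) = -49463946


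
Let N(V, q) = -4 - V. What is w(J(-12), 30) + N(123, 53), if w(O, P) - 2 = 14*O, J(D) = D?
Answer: -293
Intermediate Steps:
w(O, P) = 2 + 14*O
w(J(-12), 30) + N(123, 53) = (2 + 14*(-12)) + (-4 - 1*123) = (2 - 168) + (-4 - 123) = -166 - 127 = -293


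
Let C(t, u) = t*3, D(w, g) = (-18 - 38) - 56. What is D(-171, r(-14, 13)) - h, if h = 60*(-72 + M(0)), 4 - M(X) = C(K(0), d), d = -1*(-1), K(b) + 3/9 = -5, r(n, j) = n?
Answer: 3008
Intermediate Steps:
K(b) = -16/3 (K(b) = -⅓ - 5 = -16/3)
D(w, g) = -112 (D(w, g) = -56 - 56 = -112)
d = 1
C(t, u) = 3*t
M(X) = 20 (M(X) = 4 - 3*(-16)/3 = 4 - 1*(-16) = 4 + 16 = 20)
h = -3120 (h = 60*(-72 + 20) = 60*(-52) = -3120)
D(-171, r(-14, 13)) - h = -112 - 1*(-3120) = -112 + 3120 = 3008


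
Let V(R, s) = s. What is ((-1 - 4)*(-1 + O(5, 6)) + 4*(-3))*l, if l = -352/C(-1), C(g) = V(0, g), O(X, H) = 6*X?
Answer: -55264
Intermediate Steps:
C(g) = g
l = 352 (l = -352/(-1) = -352*(-1) = 352)
((-1 - 4)*(-1 + O(5, 6)) + 4*(-3))*l = ((-1 - 4)*(-1 + 6*5) + 4*(-3))*352 = (-5*(-1 + 30) - 12)*352 = (-5*29 - 12)*352 = (-145 - 12)*352 = -157*352 = -55264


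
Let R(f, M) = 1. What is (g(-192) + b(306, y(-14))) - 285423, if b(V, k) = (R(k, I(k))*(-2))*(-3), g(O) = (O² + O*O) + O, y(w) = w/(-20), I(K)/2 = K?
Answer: -211881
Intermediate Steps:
I(K) = 2*K
y(w) = -w/20 (y(w) = w*(-1/20) = -w/20)
g(O) = O + 2*O² (g(O) = (O² + O²) + O = 2*O² + O = O + 2*O²)
b(V, k) = 6 (b(V, k) = (1*(-2))*(-3) = -2*(-3) = 6)
(g(-192) + b(306, y(-14))) - 285423 = (-192*(1 + 2*(-192)) + 6) - 285423 = (-192*(1 - 384) + 6) - 285423 = (-192*(-383) + 6) - 285423 = (73536 + 6) - 285423 = 73542 - 285423 = -211881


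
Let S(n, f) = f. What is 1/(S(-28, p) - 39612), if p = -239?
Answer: -1/39851 ≈ -2.5093e-5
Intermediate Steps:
1/(S(-28, p) - 39612) = 1/(-239 - 39612) = 1/(-39851) = -1/39851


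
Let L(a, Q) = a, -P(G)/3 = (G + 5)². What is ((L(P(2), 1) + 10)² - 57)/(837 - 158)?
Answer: 18712/679 ≈ 27.558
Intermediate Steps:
P(G) = -3*(5 + G)² (P(G) = -3*(G + 5)² = -3*(5 + G)²)
((L(P(2), 1) + 10)² - 57)/(837 - 158) = ((-3*(5 + 2)² + 10)² - 57)/(837 - 158) = ((-3*7² + 10)² - 57)/679 = ((-3*49 + 10)² - 57)*(1/679) = ((-147 + 10)² - 57)*(1/679) = ((-137)² - 57)*(1/679) = (18769 - 57)*(1/679) = 18712*(1/679) = 18712/679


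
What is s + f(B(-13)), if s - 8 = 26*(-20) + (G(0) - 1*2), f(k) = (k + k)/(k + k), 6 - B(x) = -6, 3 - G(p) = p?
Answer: -510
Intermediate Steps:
G(p) = 3 - p
B(x) = 12 (B(x) = 6 - 1*(-6) = 6 + 6 = 12)
f(k) = 1 (f(k) = (2*k)/((2*k)) = (2*k)*(1/(2*k)) = 1)
s = -511 (s = 8 + (26*(-20) + ((3 - 1*0) - 1*2)) = 8 + (-520 + ((3 + 0) - 2)) = 8 + (-520 + (3 - 2)) = 8 + (-520 + 1) = 8 - 519 = -511)
s + f(B(-13)) = -511 + 1 = -510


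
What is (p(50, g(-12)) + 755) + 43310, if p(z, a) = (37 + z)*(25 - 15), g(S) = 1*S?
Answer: 44935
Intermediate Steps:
g(S) = S
p(z, a) = 370 + 10*z (p(z, a) = (37 + z)*10 = 370 + 10*z)
(p(50, g(-12)) + 755) + 43310 = ((370 + 10*50) + 755) + 43310 = ((370 + 500) + 755) + 43310 = (870 + 755) + 43310 = 1625 + 43310 = 44935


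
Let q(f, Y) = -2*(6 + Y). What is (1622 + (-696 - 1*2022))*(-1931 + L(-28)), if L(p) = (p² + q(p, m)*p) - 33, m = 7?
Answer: 495392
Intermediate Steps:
q(f, Y) = -12 - 2*Y
L(p) = -33 + p² - 26*p (L(p) = (p² + (-12 - 2*7)*p) - 33 = (p² + (-12 - 14)*p) - 33 = (p² - 26*p) - 33 = -33 + p² - 26*p)
(1622 + (-696 - 1*2022))*(-1931 + L(-28)) = (1622 + (-696 - 1*2022))*(-1931 + (-33 + (-28)² - 26*(-28))) = (1622 + (-696 - 2022))*(-1931 + (-33 + 784 + 728)) = (1622 - 2718)*(-1931 + 1479) = -1096*(-452) = 495392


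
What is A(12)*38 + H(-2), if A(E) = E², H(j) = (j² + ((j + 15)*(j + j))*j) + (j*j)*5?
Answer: 5600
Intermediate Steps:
H(j) = 6*j² + 2*j²*(15 + j) (H(j) = (j² + ((15 + j)*(2*j))*j) + j²*5 = (j² + (2*j*(15 + j))*j) + 5*j² = (j² + 2*j²*(15 + j)) + 5*j² = 6*j² + 2*j²*(15 + j))
A(12)*38 + H(-2) = 12²*38 + 2*(-2)²*(18 - 2) = 144*38 + 2*4*16 = 5472 + 128 = 5600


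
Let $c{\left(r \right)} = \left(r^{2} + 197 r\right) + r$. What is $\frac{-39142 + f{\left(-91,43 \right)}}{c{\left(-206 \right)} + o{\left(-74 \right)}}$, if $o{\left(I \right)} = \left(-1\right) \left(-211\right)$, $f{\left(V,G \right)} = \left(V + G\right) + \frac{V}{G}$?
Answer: $- \frac{1685261}{79937} \approx -21.082$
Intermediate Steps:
$c{\left(r \right)} = r^{2} + 198 r$
$f{\left(V,G \right)} = G + V + \frac{V}{G}$ ($f{\left(V,G \right)} = \left(G + V\right) + \frac{V}{G} = G + V + \frac{V}{G}$)
$o{\left(I \right)} = 211$
$\frac{-39142 + f{\left(-91,43 \right)}}{c{\left(-206 \right)} + o{\left(-74 \right)}} = \frac{-39142 - \left(48 + \frac{91}{43}\right)}{- 206 \left(198 - 206\right) + 211} = \frac{-39142 - \frac{2155}{43}}{\left(-206\right) \left(-8\right) + 211} = \frac{-39142 - \frac{2155}{43}}{1648 + 211} = \frac{-39142 - \frac{2155}{43}}{1859} = \left(- \frac{1685261}{43}\right) \frac{1}{1859} = - \frac{1685261}{79937}$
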